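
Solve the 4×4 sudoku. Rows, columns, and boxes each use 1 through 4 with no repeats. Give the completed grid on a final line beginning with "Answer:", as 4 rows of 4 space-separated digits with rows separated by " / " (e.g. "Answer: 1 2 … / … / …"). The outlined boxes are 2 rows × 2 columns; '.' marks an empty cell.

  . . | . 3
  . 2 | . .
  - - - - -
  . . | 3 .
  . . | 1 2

Step 1. [r2c3∈{4}] r2c3's peers cover all but 4 ⇒ r2c3=4.
Step 2. [r3c1∈{1,2,4}] r3c1 is the only open cell in row 3 admitting 2 ⇒ r3c1=2.
Step 3. [r2c1∈{1,3}] row 2 places 3 nowhere but r2c1, so r2c1=3.
Step 4. [r4c1∈{4}] r4c1's peers cover all but 4 ⇒ r4c1=4.
Step 5. [r1c2∈{1,4}] in row 1, 4 fits only at r1c2. So r1c2=4.
Step 6. [r1c1∈{1}] r1c1 has the single candidate 1. So r1c1=1.
Step 7. [r1c3∈{2}] nothing but 2 survives at r1c3, so r1c3=2.
Step 8. [r3c4∈{4}] r3c4 has the single candidate 4 ⇒ r3c4=4.
Step 9. [r2c4∈{1}] r2c4 is down to just 1, so r2c4=1.
Step 10. [r3c2∈{1}] only 1 remains possible at r3c2, so r3c2=1.
Step 11. [r4c2∈{3}] r4c2 is down to just 3 ⇒ r4c2=3.

Answer: 1 4 2 3 / 3 2 4 1 / 2 1 3 4 / 4 3 1 2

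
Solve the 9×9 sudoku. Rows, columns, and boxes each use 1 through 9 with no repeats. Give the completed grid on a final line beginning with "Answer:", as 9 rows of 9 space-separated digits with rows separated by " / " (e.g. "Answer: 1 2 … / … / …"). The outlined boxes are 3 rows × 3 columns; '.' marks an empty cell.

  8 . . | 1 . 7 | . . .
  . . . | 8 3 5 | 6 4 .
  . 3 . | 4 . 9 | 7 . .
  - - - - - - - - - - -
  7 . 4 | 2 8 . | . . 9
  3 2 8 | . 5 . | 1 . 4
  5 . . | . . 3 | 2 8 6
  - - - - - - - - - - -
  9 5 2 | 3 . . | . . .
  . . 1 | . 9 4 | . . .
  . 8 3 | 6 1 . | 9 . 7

Step 1. [r9c8∈{2,5}] row 9 places 5 nowhere but r9c8. So r9c8=5.
Step 2. [r3c9∈{1,2,5,8}] across row 3, 8 lands solely at r3c9 ⇒ r3c9=8.
Step 3. [r4c2∈{1,6}] across box 4, 6 lands solely at r4c2 ⇒ r4c2=6.
Step 4. [r1c9∈{2,3,5}] r1c9 is the only open cell in col 9 admitting 5, so r1c9=5.
Step 5. [r1c8∈{2,3,9}] 9 has one home in col 8: r1c8 ⇒ r1c8=9.
Step 6. [r6c3∈{9}] r6c3's peers cover all but 9 ⇒ r6c3=9.
Step 7. [r6c4∈{7}] r6c4's peers cover all but 7, so r6c4=7.
Step 8. [r8c9∈{2,3}] col 9 places 3 nowhere but r8c9 ⇒ r8c9=3.
Step 9. [r1c3∈{6}] r1c3 is down to just 6, so r1c3=6.
Step 10. [r2c9∈{1,2}] across col 9, 2 lands solely at r2c9 ⇒ r2c9=2.
Step 11. [r3c8∈{1}] r3c8 is down to just 1. So r3c8=1.
Step 12. [r2c2∈{1,7,9}] in row 2, 9 fits only at r2c2. So r2c2=9.
Step 13. [r8c8∈{2,6}] row 8 places 2 nowhere but r8c8, so r8c8=2.
Step 14. [r8c7∈{8}] only 8 remains possible at r8c7 ⇒ r8c7=8.
Step 15. [r3c1∈{2}] only 2 remains possible at r3c1. So r3c1=2.
Step 16. [r1c7∈{3}] r1c7's peers cover all but 3, so r1c7=3.
Step 17. [r8c1∈{6}] r8c1 is down to just 6, so r8c1=6.
Step 18. [r7c5∈{7}] only 7 remains possible at r7c5 ⇒ r7c5=7.
Step 19. [r3c5∈{6}] r3c5 has the single candidate 6 ⇒ r3c5=6.
Step 20. [r4c8∈{3}] nothing but 3 survives at r4c8, so r4c8=3.
Step 21. [r5c4∈{9}] r5c4 has the single candidate 9, so r5c4=9.
Step 22. [r9c1∈{4}] nothing but 4 survives at r9c1, so r9c1=4.
Step 23. [r7c6∈{8}] nothing but 8 survives at r7c6, so r7c6=8.
Step 24. [r4c6∈{1}] r4c6's peers cover all but 1 ⇒ r4c6=1.
Step 25. [r6c2∈{1}] r6c2 is down to just 1, so r6c2=1.
Step 26. [r2c3∈{7}] r2c3 has the single candidate 7, so r2c3=7.
Step 27. [r6c5∈{4}] nothing but 4 survives at r6c5 ⇒ r6c5=4.
Step 28. [r7c9∈{1}] only 1 remains possible at r7c9 ⇒ r7c9=1.
Step 29. [r2c1∈{1}] r2c1 is down to just 1. So r2c1=1.
Step 30. [r8c4∈{5}] only 5 remains possible at r8c4 ⇒ r8c4=5.
Step 31. [r7c7∈{4}] nothing but 4 survives at r7c7. So r7c7=4.
Step 32. [r5c8∈{7}] nothing but 7 survives at r5c8. So r5c8=7.
Step 33. [r7c8∈{6}] r7c8 has the single candidate 6, so r7c8=6.
Step 34. [r8c2∈{7}] nothing but 7 survives at r8c2. So r8c2=7.
Step 35. [r5c6∈{6}] r5c6's peers cover all but 6 ⇒ r5c6=6.
Step 36. [r9c6∈{2}] r9c6 has the single candidate 2. So r9c6=2.
Step 37. [r3c3∈{5}] r3c3 is down to just 5 ⇒ r3c3=5.
Step 38. [r1c2∈{4}] r1c2's peers cover all but 4 ⇒ r1c2=4.
Step 39. [r1c5∈{2}] nothing but 2 survives at r1c5 ⇒ r1c5=2.
Step 40. [r4c7∈{5}] nothing but 5 survives at r4c7, so r4c7=5.

Answer: 8 4 6 1 2 7 3 9 5 / 1 9 7 8 3 5 6 4 2 / 2 3 5 4 6 9 7 1 8 / 7 6 4 2 8 1 5 3 9 / 3 2 8 9 5 6 1 7 4 / 5 1 9 7 4 3 2 8 6 / 9 5 2 3 7 8 4 6 1 / 6 7 1 5 9 4 8 2 3 / 4 8 3 6 1 2 9 5 7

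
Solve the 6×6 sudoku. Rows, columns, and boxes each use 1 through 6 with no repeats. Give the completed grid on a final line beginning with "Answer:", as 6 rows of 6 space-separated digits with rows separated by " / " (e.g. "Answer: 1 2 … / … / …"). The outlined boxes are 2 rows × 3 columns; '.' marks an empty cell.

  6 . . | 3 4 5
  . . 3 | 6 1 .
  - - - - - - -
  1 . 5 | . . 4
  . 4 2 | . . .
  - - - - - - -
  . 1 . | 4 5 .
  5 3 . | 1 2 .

Step 1. [r3c5∈{3,6}] 3 has one home in row 3: r3c5, so r3c5=3.
Step 2. [r6c6∈{6}] only 6 remains possible at r6c6. So r6c6=6.
Step 3. [r2c6∈{2}] only 2 remains possible at r2c6. So r2c6=2.
Step 4. [r6c3∈{4}] r6c3 has the single candidate 4, so r6c3=4.
Step 5. [r5c6∈{3}] only 3 remains possible at r5c6 ⇒ r5c6=3.
Step 6. [r4c5∈{6}] r4c5 is down to just 6. So r4c5=6.
Step 7. [r5c3∈{6}] r5c3 is down to just 6. So r5c3=6.
Step 8. [r1c3∈{1}] r1c3's peers cover all but 1, so r1c3=1.
Step 9. [r2c2∈{5}] nothing but 5 survives at r2c2. So r2c2=5.
Step 10. [r2c1∈{4}] nothing but 4 survives at r2c1. So r2c1=4.
Step 11. [r4c1∈{3}] r4c1 is down to just 3, so r4c1=3.
Step 12. [r5c1∈{2}] nothing but 2 survives at r5c1, so r5c1=2.
Step 13. [r4c6∈{1}] only 1 remains possible at r4c6 ⇒ r4c6=1.
Step 14. [r4c4∈{5}] r4c4 is down to just 5 ⇒ r4c4=5.
Step 15. [r3c2∈{6}] r3c2 has the single candidate 6. So r3c2=6.
Step 16. [r3c4∈{2}] r3c4 has the single candidate 2. So r3c4=2.
Step 17. [r1c2∈{2}] r1c2's peers cover all but 2, so r1c2=2.

Answer: 6 2 1 3 4 5 / 4 5 3 6 1 2 / 1 6 5 2 3 4 / 3 4 2 5 6 1 / 2 1 6 4 5 3 / 5 3 4 1 2 6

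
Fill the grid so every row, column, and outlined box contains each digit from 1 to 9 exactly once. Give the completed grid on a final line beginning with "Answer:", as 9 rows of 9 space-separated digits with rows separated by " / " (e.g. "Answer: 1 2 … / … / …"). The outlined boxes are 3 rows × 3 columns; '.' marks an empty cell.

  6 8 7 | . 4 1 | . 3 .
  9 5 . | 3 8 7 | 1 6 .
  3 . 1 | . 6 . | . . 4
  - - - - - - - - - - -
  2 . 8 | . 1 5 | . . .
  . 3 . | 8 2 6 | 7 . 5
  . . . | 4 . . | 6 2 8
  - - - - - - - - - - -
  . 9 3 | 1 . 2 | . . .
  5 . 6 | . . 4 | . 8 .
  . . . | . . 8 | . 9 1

Step 1. [r3c2∈{2}] nothing but 2 survives at r3c2, so r3c2=2.
Step 2. [r4c8∈{4}] r4c8's peers cover all but 4. So r4c8=4.
Step 3. [r9c2∈{4,7}] across col 2, 4 lands solely at r9c2. So r9c2=4.
Step 4. [r9c1∈{7}] only 7 remains possible at r9c1. So r9c1=7.
Step 5. [r3c6∈{9}] only 9 remains possible at r3c6. So r3c6=9.
Step 6. [r3c4∈{5}] nothing but 5 survives at r3c4 ⇒ r3c4=5.
Step 7. [r7c8∈{5,7}] across col 8, 5 lands solely at r7c8 ⇒ r7c8=5.
Step 8. [r7c5∈{7}] only 7 remains possible at r7c5. So r7c5=7.
Step 9. [r2c9∈{2}] r2c9's peers cover all but 2. So r2c9=2.
Step 10. [r5c1∈{1,4}] 4 has one home in col 1: r5c1, so r5c1=4.
Step 11. [r6c2∈{1,7}] 7 has one home in row 6: r6c2, so r6c2=7.
Step 12. [r1c9∈{9}] only 9 remains possible at r1c9. So r1c9=9.
Step 13. [r8c4∈{9}] r8c4's peers cover all but 9, so r8c4=9.
Step 14. [r8c5∈{3}] r8c5's peers cover all but 3. So r8c5=3.
Step 15. [r9c7∈{2,3}] row 9 places 3 nowhere but r9c7 ⇒ r9c7=3.
Step 16. [r5c3∈{9}] nothing but 9 survives at r5c3, so r5c3=9.
Step 17. [r3c7∈{8}] nothing but 8 survives at r3c7. So r3c7=8.
Step 18. [r7c7∈{4}] r7c7's peers cover all but 4 ⇒ r7c7=4.
Step 19. [r4c9∈{3}] r4c9 has the single candidate 3. So r4c9=3.
Step 20. [r6c1∈{1}] nothing but 1 survives at r6c1, so r6c1=1.
Step 21. [r5c8∈{1}] r5c8 has the single candidate 1 ⇒ r5c8=1.
Step 22. [r6c5∈{9}] only 9 remains possible at r6c5 ⇒ r6c5=9.
Step 23. [r7c9∈{6}] r7c9 has the single candidate 6, so r7c9=6.
Step 24. [r9c3∈{2}] only 2 remains possible at r9c3. So r9c3=2.
Step 25. [r6c6∈{3}] nothing but 3 survives at r6c6. So r6c6=3.
Step 26. [r9c5∈{5}] r9c5 has the single candidate 5, so r9c5=5.
Step 27. [r8c7∈{2}] r8c7 is down to just 2 ⇒ r8c7=2.
Step 28. [r4c4∈{7}] r4c4's peers cover all but 7. So r4c4=7.
Step 29. [r8c2∈{1}] r8c2 is down to just 1, so r8c2=1.
Step 30. [r9c4∈{6}] r9c4's peers cover all but 6, so r9c4=6.
Step 31. [r1c7∈{5}] r1c7's peers cover all but 5 ⇒ r1c7=5.
Step 32. [r4c2∈{6}] r4c2 has the single candidate 6, so r4c2=6.
Step 33. [r1c4∈{2}] only 2 remains possible at r1c4 ⇒ r1c4=2.
Step 34. [r7c1∈{8}] nothing but 8 survives at r7c1. So r7c1=8.
Step 35. [r8c9∈{7}] r8c9 has the single candidate 7 ⇒ r8c9=7.
Step 36. [r6c3∈{5}] r6c3 is down to just 5 ⇒ r6c3=5.
Step 37. [r3c8∈{7}] r3c8 has the single candidate 7, so r3c8=7.
Step 38. [r2c3∈{4}] only 4 remains possible at r2c3 ⇒ r2c3=4.
Step 39. [r4c7∈{9}] r4c7 has the single candidate 9, so r4c7=9.

Answer: 6 8 7 2 4 1 5 3 9 / 9 5 4 3 8 7 1 6 2 / 3 2 1 5 6 9 8 7 4 / 2 6 8 7 1 5 9 4 3 / 4 3 9 8 2 6 7 1 5 / 1 7 5 4 9 3 6 2 8 / 8 9 3 1 7 2 4 5 6 / 5 1 6 9 3 4 2 8 7 / 7 4 2 6 5 8 3 9 1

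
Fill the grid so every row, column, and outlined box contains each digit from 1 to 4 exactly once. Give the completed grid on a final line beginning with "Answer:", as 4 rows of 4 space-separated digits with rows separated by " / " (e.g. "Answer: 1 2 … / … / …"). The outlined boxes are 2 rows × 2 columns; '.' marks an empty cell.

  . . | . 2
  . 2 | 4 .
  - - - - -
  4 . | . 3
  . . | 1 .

Step 1. [r2c1∈{1,3}] across row 2, 3 lands solely at r2c1. So r2c1=3.
Step 2. [r1c1∈{1}] only 1 remains possible at r1c1 ⇒ r1c1=1.
Step 3. [r2c4∈{1}] r2c4 is down to just 1 ⇒ r2c4=1.
Step 4. [r1c3∈{3}] r1c3 has the single candidate 3. So r1c3=3.
Step 5. [r4c1∈{2}] r4c1's peers cover all but 2, so r4c1=2.
Step 6. [r3c3∈{2}] r3c3's peers cover all but 2. So r3c3=2.
Step 7. [r4c4∈{4}] only 4 remains possible at r4c4 ⇒ r4c4=4.
Step 8. [r1c2∈{4}] only 4 remains possible at r1c2, so r1c2=4.
Step 9. [r3c2∈{1}] r3c2 has the single candidate 1, so r3c2=1.
Step 10. [r4c2∈{3}] r4c2 is down to just 3. So r4c2=3.

Answer: 1 4 3 2 / 3 2 4 1 / 4 1 2 3 / 2 3 1 4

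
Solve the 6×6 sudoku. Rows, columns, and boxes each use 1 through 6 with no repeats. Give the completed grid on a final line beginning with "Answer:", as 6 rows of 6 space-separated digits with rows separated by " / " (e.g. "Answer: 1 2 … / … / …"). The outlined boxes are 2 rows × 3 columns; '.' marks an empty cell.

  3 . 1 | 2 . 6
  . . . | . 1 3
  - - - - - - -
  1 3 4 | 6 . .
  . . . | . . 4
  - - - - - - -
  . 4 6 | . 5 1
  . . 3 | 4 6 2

Step 1. [r1c2∈{5}] r1c2 has the single candidate 5 ⇒ r1c2=5.
Step 2. [r2c3∈{2}] r2c3's peers cover all but 2. So r2c3=2.
Step 3. [r4c2∈{2,6}] 2 has one home in col 2: r4c2. So r4c2=2.
Step 4. [r4c1∈{5,6}] 6 has one home in row 4: r4c1, so r4c1=6.
Step 5. [r4c4∈{1,3,5}] across row 4, 1 lands solely at r4c4. So r4c4=1.
Step 6. [r3c6∈{5}] nothing but 5 survives at r3c6. So r3c6=5.
Step 7. [r4c5∈{3}] r4c5's peers cover all but 3. So r4c5=3.
Step 8. [r3c5∈{2}] r3c5 has the single candidate 2 ⇒ r3c5=2.
Step 9. [r4c3∈{5}] nothing but 5 survives at r4c3 ⇒ r4c3=5.
Step 10. [r2c1∈{4}] r2c1's peers cover all but 4, so r2c1=4.
Step 11. [r1c5∈{4}] r1c5 is down to just 4, so r1c5=4.
Step 12. [r2c4∈{5}] only 5 remains possible at r2c4 ⇒ r2c4=5.
Step 13. [r6c2∈{1}] r6c2 has the single candidate 1 ⇒ r6c2=1.
Step 14. [r5c1∈{2}] only 2 remains possible at r5c1 ⇒ r5c1=2.
Step 15. [r6c1∈{5}] r6c1's peers cover all but 5. So r6c1=5.
Step 16. [r5c4∈{3}] r5c4's peers cover all but 3. So r5c4=3.
Step 17. [r2c2∈{6}] only 6 remains possible at r2c2. So r2c2=6.

Answer: 3 5 1 2 4 6 / 4 6 2 5 1 3 / 1 3 4 6 2 5 / 6 2 5 1 3 4 / 2 4 6 3 5 1 / 5 1 3 4 6 2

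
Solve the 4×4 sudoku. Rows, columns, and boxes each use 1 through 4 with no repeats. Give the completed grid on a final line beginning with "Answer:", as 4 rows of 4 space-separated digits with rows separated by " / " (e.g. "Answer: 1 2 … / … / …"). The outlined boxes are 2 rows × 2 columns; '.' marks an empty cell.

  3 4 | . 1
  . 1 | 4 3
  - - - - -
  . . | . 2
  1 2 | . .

Step 1. [r4c3∈{3}] only 3 remains possible at r4c3 ⇒ r4c3=3.
Step 2. [r2c1∈{2}] r2c1's peers cover all but 2, so r2c1=2.
Step 3. [r1c3∈{2}] nothing but 2 survives at r1c3, so r1c3=2.
Step 4. [r3c3∈{1}] r3c3 has the single candidate 1 ⇒ r3c3=1.
Step 5. [r3c2∈{3}] only 3 remains possible at r3c2. So r3c2=3.
Step 6. [r3c1∈{4}] nothing but 4 survives at r3c1 ⇒ r3c1=4.
Step 7. [r4c4∈{4}] r4c4 has the single candidate 4, so r4c4=4.

Answer: 3 4 2 1 / 2 1 4 3 / 4 3 1 2 / 1 2 3 4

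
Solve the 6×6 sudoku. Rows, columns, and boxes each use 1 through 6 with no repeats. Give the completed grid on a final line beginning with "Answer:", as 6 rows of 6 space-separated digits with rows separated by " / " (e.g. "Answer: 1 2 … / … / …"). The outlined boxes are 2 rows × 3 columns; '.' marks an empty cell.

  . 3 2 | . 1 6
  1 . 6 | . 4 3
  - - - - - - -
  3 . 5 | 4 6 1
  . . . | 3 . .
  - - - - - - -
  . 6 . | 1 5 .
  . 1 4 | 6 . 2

Step 1. [r2c2∈{5}] r2c2 has the single candidate 5, so r2c2=5.
Step 2. [r3c2∈{2}] nothing but 2 survives at r3c2. So r3c2=2.
Step 3. [r4c1∈{4,6}] 6 has one home in row 4: r4c1 ⇒ r4c1=6.
Step 4. [r4c2∈{4}] nothing but 4 survives at r4c2, so r4c2=4.
Step 5. [r5c6∈{4}] r5c6's peers cover all but 4 ⇒ r5c6=4.
Step 6. [r5c3∈{3}] nothing but 3 survives at r5c3 ⇒ r5c3=3.
Step 7. [r6c1∈{5}] r6c1 has the single candidate 5 ⇒ r6c1=5.
Step 8. [r1c4∈{5}] r1c4 has the single candidate 5 ⇒ r1c4=5.
Step 9. [r4c6∈{5}] r4c6 has the single candidate 5. So r4c6=5.
Step 10. [r4c3∈{1}] nothing but 1 survives at r4c3. So r4c3=1.
Step 11. [r5c1∈{2}] r5c1's peers cover all but 2. So r5c1=2.
Step 12. [r4c5∈{2}] r4c5 has the single candidate 2, so r4c5=2.
Step 13. [r6c5∈{3}] only 3 remains possible at r6c5, so r6c5=3.
Step 14. [r1c1∈{4}] r1c1's peers cover all but 4, so r1c1=4.
Step 15. [r2c4∈{2}] r2c4's peers cover all but 2. So r2c4=2.

Answer: 4 3 2 5 1 6 / 1 5 6 2 4 3 / 3 2 5 4 6 1 / 6 4 1 3 2 5 / 2 6 3 1 5 4 / 5 1 4 6 3 2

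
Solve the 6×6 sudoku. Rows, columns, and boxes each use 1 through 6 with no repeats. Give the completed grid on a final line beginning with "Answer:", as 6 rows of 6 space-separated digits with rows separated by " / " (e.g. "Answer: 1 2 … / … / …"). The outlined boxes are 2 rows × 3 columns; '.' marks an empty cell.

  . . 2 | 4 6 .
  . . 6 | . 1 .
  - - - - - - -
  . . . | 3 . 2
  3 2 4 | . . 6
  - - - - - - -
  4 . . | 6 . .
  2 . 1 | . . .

Step 1. [r6c4∈{5}] r6c4 has the single candidate 5. So r6c4=5.
Step 2. [r2c1∈{5}] r2c1's peers cover all but 5. So r2c1=5.
Step 3. [r5c3∈{3,5}] col 3 places 3 nowhere but r5c3, so r5c3=3.
Step 4. [r2c6∈{3}] r2c6 is down to just 3 ⇒ r2c6=3.
Step 5. [r3c3∈{5}] r3c3 is down to just 5, so r3c3=5.
Step 6. [r1c1∈{1}] r1c1 has the single candidate 1 ⇒ r1c1=1.
Step 7. [r6c2∈{6}] r6c2 has the single candidate 6 ⇒ r6c2=6.
Step 8. [r6c6∈{4}] r6c6 has the single candidate 4. So r6c6=4.
Step 9. [r5c5∈{2}] r5c5's peers cover all but 2. So r5c5=2.
Step 10. [r2c4∈{2}] only 2 remains possible at r2c4. So r2c4=2.
Step 11. [r3c5∈{4}] r3c5 has the single candidate 4, so r3c5=4.
Step 12. [r5c6∈{1}] r5c6's peers cover all but 1, so r5c6=1.
Step 13. [r5c2∈{5}] r5c2's peers cover all but 5. So r5c2=5.
Step 14. [r3c1∈{6}] r3c1's peers cover all but 6. So r3c1=6.
Step 15. [r3c2∈{1}] r3c2's peers cover all but 1, so r3c2=1.
Step 16. [r1c2∈{3}] r1c2 has the single candidate 3, so r1c2=3.
Step 17. [r2c2∈{4}] only 4 remains possible at r2c2. So r2c2=4.
Step 18. [r4c5∈{5}] r4c5 has the single candidate 5 ⇒ r4c5=5.
Step 19. [r6c5∈{3}] r6c5 has the single candidate 3, so r6c5=3.
Step 20. [r4c4∈{1}] r4c4 has the single candidate 1, so r4c4=1.
Step 21. [r1c6∈{5}] r1c6's peers cover all but 5. So r1c6=5.

Answer: 1 3 2 4 6 5 / 5 4 6 2 1 3 / 6 1 5 3 4 2 / 3 2 4 1 5 6 / 4 5 3 6 2 1 / 2 6 1 5 3 4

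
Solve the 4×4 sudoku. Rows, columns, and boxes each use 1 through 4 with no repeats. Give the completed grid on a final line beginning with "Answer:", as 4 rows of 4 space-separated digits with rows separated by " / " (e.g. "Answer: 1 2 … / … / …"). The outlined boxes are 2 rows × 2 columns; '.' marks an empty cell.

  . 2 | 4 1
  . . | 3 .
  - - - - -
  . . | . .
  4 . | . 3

Step 1. [r4c2∈{1}] nothing but 1 survives at r4c2, so r4c2=1.
Step 2. [r3c1∈{2,3}] across col 1, 2 lands solely at r3c1. So r3c1=2.
Step 3. [r2c4∈{2}] r2c4's peers cover all but 2, so r2c4=2.
Step 4. [r2c1∈{1}] r2c1 has the single candidate 1. So r2c1=1.
Step 5. [r4c3∈{2}] r4c3's peers cover all but 2 ⇒ r4c3=2.
Step 6. [r3c3∈{1}] r3c3's peers cover all but 1. So r3c3=1.
Step 7. [r2c2∈{4}] only 4 remains possible at r2c2, so r2c2=4.
Step 8. [r3c2∈{3}] r3c2's peers cover all but 3, so r3c2=3.
Step 9. [r3c4∈{4}] nothing but 4 survives at r3c4, so r3c4=4.
Step 10. [r1c1∈{3}] r1c1 has the single candidate 3 ⇒ r1c1=3.

Answer: 3 2 4 1 / 1 4 3 2 / 2 3 1 4 / 4 1 2 3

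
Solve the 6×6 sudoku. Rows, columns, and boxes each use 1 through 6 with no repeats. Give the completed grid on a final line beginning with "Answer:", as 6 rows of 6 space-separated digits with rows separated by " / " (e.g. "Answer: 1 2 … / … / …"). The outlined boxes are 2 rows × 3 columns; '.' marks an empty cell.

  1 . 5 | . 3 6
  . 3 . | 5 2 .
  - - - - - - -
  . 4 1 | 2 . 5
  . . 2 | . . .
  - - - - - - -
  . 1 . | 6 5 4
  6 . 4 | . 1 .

Step 1. [r4c4∈{1,3,4}] r4c4 is the only open cell in col 4 admitting 1, so r4c4=1.
Step 2. [r4c2∈{5,6}] 6 has one home in col 2: r4c2. So r4c2=6.
Step 3. [r4c6∈{3}] r4c6 has the single candidate 3, so r4c6=3.
Step 4. [r5c1∈{2,3}] row 5 places 2 nowhere but r5c1, so r5c1=2.
Step 5. [r4c1∈{5}] only 5 remains possible at r4c1 ⇒ r4c1=5.
Step 6. [r2c1∈{4}] r2c1's peers cover all but 4. So r2c1=4.
Step 7. [r4c5∈{4}] r4c5 has the single candidate 4. So r4c5=4.
Step 8. [r3c5∈{6}] r3c5 is down to just 6, so r3c5=6.
Step 9. [r5c3∈{3}] nothing but 3 survives at r5c3. So r5c3=3.
Step 10. [r3c1∈{3}] nothing but 3 survives at r3c1, so r3c1=3.
Step 11. [r1c2∈{2}] r1c2 has the single candidate 2 ⇒ r1c2=2.
Step 12. [r2c3∈{6}] only 6 remains possible at r2c3, so r2c3=6.
Step 13. [r1c4∈{4}] r1c4 has the single candidate 4. So r1c4=4.
Step 14. [r6c4∈{3}] r6c4 has the single candidate 3. So r6c4=3.
Step 15. [r2c6∈{1}] r2c6 has the single candidate 1. So r2c6=1.
Step 16. [r6c2∈{5}] r6c2 has the single candidate 5 ⇒ r6c2=5.
Step 17. [r6c6∈{2}] r6c6 is down to just 2. So r6c6=2.

Answer: 1 2 5 4 3 6 / 4 3 6 5 2 1 / 3 4 1 2 6 5 / 5 6 2 1 4 3 / 2 1 3 6 5 4 / 6 5 4 3 1 2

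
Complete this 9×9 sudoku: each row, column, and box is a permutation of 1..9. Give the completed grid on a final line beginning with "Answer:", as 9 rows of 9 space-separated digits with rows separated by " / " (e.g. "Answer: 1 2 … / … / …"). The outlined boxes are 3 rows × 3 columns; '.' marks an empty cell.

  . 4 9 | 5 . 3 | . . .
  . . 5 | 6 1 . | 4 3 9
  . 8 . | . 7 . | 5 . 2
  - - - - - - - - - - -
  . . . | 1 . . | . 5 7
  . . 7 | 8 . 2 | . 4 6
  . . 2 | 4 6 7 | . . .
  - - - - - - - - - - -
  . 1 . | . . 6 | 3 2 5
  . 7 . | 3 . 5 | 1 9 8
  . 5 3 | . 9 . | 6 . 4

Step 1. [r5c1∈{1,3,5,9}] row 5 places 1 nowhere but r5c1 ⇒ r5c1=1.
Step 2. [r4c6∈{9}] r4c6's peers cover all but 9, so r4c6=9.
Step 3. [r7c1∈{4,8,9}] across row 7, 9 lands solely at r7c1 ⇒ r7c1=9.
Step 4. [r4c2∈{3,6}] across col 2, 6 lands solely at r4c2. So r4c2=6.
Step 5. [r1c5∈{2,8}] across box 2, 2 lands solely at r1c5 ⇒ r1c5=2.
Step 6. [r8c1∈{2,4,6}] r8c1 is the only open cell in row 8 admitting 2. So r8c1=2.
Step 7. [r9c1∈{8}] r9c1 has the single candidate 8. So r9c1=8.
Step 8. [r1c7∈{7,8}] r1c7 is the only open cell in col 7 admitting 7. So r1c7=7.
Step 9. [r7c3∈{4}] nothing but 4 survives at r7c3 ⇒ r7c3=4.
Step 10. [r6c9∈{1,3}] r6c9 is the only open cell in col 9 admitting 3, so r6c9=3.
Step 11. [r5c2∈{3,9}] r5c2 is the only open cell in col 2 admitting 3, so r5c2=3.
Step 12. [r6c8∈{1,8}] 1 has one home in row 6: r6c8 ⇒ r6c8=1.
Step 13. [r3c8∈{6}] r3c8 has the single candidate 6. So r3c8=6.
Step 14. [r6c7∈{8,9}] in row 6, 8 fits only at r6c7, so r6c7=8.
Step 15. [r7c4∈{7}] nothing but 7 survives at r7c4. So r7c4=7.
Step 16. [r1c9∈{1}] nothing but 1 survives at r1c9. So r1c9=1.
Step 17. [r1c1∈{6}] r1c1's peers cover all but 6 ⇒ r1c1=6.
Step 18. [r8c5∈{4}] r8c5's peers cover all but 4. So r8c5=4.
Step 19. [r4c7∈{2}] only 2 remains possible at r4c7. So r4c7=2.
Step 20. [r5c7∈{9}] only 9 remains possible at r5c7 ⇒ r5c7=9.
Step 21. [r5c5∈{5}] only 5 remains possible at r5c5, so r5c5=5.
Step 22. [r2c6∈{8}] only 8 remains possible at r2c6 ⇒ r2c6=8.
Step 23. [r2c2∈{2}] nothing but 2 survives at r2c2, so r2c2=2.
Step 24. [r7c5∈{8}] only 8 remains possible at r7c5 ⇒ r7c5=8.
Step 25. [r6c1∈{5}] nothing but 5 survives at r6c1. So r6c1=5.
Step 26. [r3c4∈{9}] r3c4 has the single candidate 9, so r3c4=9.
Step 27. [r4c3∈{8}] nothing but 8 survives at r4c3, so r4c3=8.
Step 28. [r2c1∈{7}] r2c1 is down to just 7, so r2c1=7.
Step 29. [r9c6∈{1}] nothing but 1 survives at r9c6 ⇒ r9c6=1.
Step 30. [r9c4∈{2}] r9c4's peers cover all but 2. So r9c4=2.
Step 31. [r3c1∈{3}] r3c1's peers cover all but 3, so r3c1=3.
Step 32. [r9c8∈{7}] nothing but 7 survives at r9c8 ⇒ r9c8=7.
Step 33. [r1c8∈{8}] r1c8 has the single candidate 8 ⇒ r1c8=8.
Step 34. [r3c6∈{4}] r3c6 is down to just 4. So r3c6=4.
Step 35. [r4c1∈{4}] only 4 remains possible at r4c1, so r4c1=4.
Step 36. [r8c3∈{6}] r8c3 has the single candidate 6, so r8c3=6.
Step 37. [r6c2∈{9}] nothing but 9 survives at r6c2 ⇒ r6c2=9.
Step 38. [r4c5∈{3}] nothing but 3 survives at r4c5. So r4c5=3.
Step 39. [r3c3∈{1}] only 1 remains possible at r3c3, so r3c3=1.

Answer: 6 4 9 5 2 3 7 8 1 / 7 2 5 6 1 8 4 3 9 / 3 8 1 9 7 4 5 6 2 / 4 6 8 1 3 9 2 5 7 / 1 3 7 8 5 2 9 4 6 / 5 9 2 4 6 7 8 1 3 / 9 1 4 7 8 6 3 2 5 / 2 7 6 3 4 5 1 9 8 / 8 5 3 2 9 1 6 7 4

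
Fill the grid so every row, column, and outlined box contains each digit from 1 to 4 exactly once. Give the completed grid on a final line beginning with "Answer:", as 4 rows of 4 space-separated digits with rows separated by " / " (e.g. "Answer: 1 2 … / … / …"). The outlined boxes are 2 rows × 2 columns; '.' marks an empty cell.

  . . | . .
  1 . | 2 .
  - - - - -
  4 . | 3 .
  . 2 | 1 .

Step 1. [r1c3∈{4}] r1c3 is down to just 4, so r1c3=4.
Step 2. [r1c2∈{3}] r1c2 is down to just 3 ⇒ r1c2=3.
Step 3. [r1c4∈{1}] nothing but 1 survives at r1c4, so r1c4=1.
Step 4. [r2c2∈{4}] only 4 remains possible at r2c2, so r2c2=4.
Step 5. [r3c2∈{1}] r3c2 is down to just 1, so r3c2=1.
Step 6. [r4c4∈{4}] r4c4's peers cover all but 4 ⇒ r4c4=4.
Step 7. [r4c1∈{3}] nothing but 3 survives at r4c1 ⇒ r4c1=3.
Step 8. [r1c1∈{2}] r1c1's peers cover all but 2, so r1c1=2.
Step 9. [r3c4∈{2}] r3c4's peers cover all but 2 ⇒ r3c4=2.
Step 10. [r2c4∈{3}] r2c4's peers cover all but 3 ⇒ r2c4=3.

Answer: 2 3 4 1 / 1 4 2 3 / 4 1 3 2 / 3 2 1 4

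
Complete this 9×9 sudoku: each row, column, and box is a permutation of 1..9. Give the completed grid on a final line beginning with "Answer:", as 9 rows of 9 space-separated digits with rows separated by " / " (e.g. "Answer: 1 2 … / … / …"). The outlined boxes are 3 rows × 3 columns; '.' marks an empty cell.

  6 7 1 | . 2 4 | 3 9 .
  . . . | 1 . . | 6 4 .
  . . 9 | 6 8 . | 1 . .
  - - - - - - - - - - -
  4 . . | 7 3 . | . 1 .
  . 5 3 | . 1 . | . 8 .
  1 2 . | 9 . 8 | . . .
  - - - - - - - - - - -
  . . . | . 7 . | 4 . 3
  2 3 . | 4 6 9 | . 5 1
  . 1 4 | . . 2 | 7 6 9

Step 1. [r9c5∈{5}] only 5 remains possible at r9c5 ⇒ r9c5=5.
Step 2. [r9c1∈{8}] nothing but 8 survives at r9c1, so r9c1=8.
Step 3. [r4c6∈{5,6}] in box 5, 5 fits only at r4c6. So r4c6=5.
Step 4. [r5c9∈{2,4,6,7}] row 5 places 4 nowhere but r5c9 ⇒ r5c9=4.
Step 5. [r2c3∈{2,5,8}] across col 3, 2 lands solely at r2c3, so r2c3=2.
Step 6. [r5c1∈{7,9}] across row 5, 7 lands solely at r5c1 ⇒ r5c1=7.
Step 7. [r6c3∈{6}] nothing but 6 survives at r6c3 ⇒ r6c3=6.
Step 8. [r4c2∈{8,9}] r4c2 is the only open cell in box 4 admitting 9 ⇒ r4c2=9.
Step 9. [r1c9∈{5,8}] across row 1, 8 lands solely at r1c9 ⇒ r1c9=8.
Step 10. [r4c7∈{2}] r4c7 is down to just 2, so r4c7=2.
Step 11. [r3c9∈{2,5,7}] in col 9, 2 fits only at r3c9. So r3c9=2.
Step 12. [r3c8∈{7}] nothing but 7 survives at r3c8. So r3c8=7.
Step 13. [r3c1∈{3,5}] 5 has one home in row 3: r3c1. So r3c1=5.
Step 14. [r6c9∈{5,7}] r6c9 is the only open cell in row 6 admitting 7, so r6c9=7.
Step 15. [r2c6∈{3,7}] row 2 places 7 nowhere but r2c6 ⇒ r2c6=7.
Step 16. [r2c1∈{3}] r2c1's peers cover all but 3. So r2c1=3.
Step 17. [r8c3∈{7}] r8c3 is down to just 7. So r8c3=7.
Step 18. [r6c7∈{5}] nothing but 5 survives at r6c7. So r6c7=5.
Step 19. [r5c7∈{9}] only 9 remains possible at r5c7 ⇒ r5c7=9.
Step 20. [r4c3∈{8}] only 8 remains possible at r4c3, so r4c3=8.
Step 21. [r6c8∈{3}] r6c8 is down to just 3 ⇒ r6c8=3.
Step 22. [r8c7∈{8}] only 8 remains possible at r8c7 ⇒ r8c7=8.
Step 23. [r2c5∈{9}] nothing but 9 survives at r2c5, so r2c5=9.
Step 24. [r7c2∈{6}] r7c2 has the single candidate 6, so r7c2=6.
Step 25. [r9c4∈{3}] r9c4's peers cover all but 3. So r9c4=3.
Step 26. [r7c6∈{1}] nothing but 1 survives at r7c6 ⇒ r7c6=1.
Step 27. [r6c5∈{4}] r6c5 is down to just 4 ⇒ r6c5=4.
Step 28. [r4c9∈{6}] only 6 remains possible at r4c9, so r4c9=6.
Step 29. [r5c4∈{2}] only 2 remains possible at r5c4. So r5c4=2.
Step 30. [r3c2∈{4}] r3c2 is down to just 4. So r3c2=4.
Step 31. [r7c3∈{5}] r7c3 has the single candidate 5, so r7c3=5.
Step 32. [r7c1∈{9}] nothing but 9 survives at r7c1 ⇒ r7c1=9.
Step 33. [r5c6∈{6}] r5c6 is down to just 6. So r5c6=6.
Step 34. [r7c4∈{8}] only 8 remains possible at r7c4, so r7c4=8.
Step 35. [r1c4∈{5}] r1c4 is down to just 5, so r1c4=5.
Step 36. [r2c2∈{8}] r2c2 has the single candidate 8. So r2c2=8.
Step 37. [r2c9∈{5}] nothing but 5 survives at r2c9, so r2c9=5.
Step 38. [r3c6∈{3}] r3c6 has the single candidate 3 ⇒ r3c6=3.
Step 39. [r7c8∈{2}] nothing but 2 survives at r7c8. So r7c8=2.

Answer: 6 7 1 5 2 4 3 9 8 / 3 8 2 1 9 7 6 4 5 / 5 4 9 6 8 3 1 7 2 / 4 9 8 7 3 5 2 1 6 / 7 5 3 2 1 6 9 8 4 / 1 2 6 9 4 8 5 3 7 / 9 6 5 8 7 1 4 2 3 / 2 3 7 4 6 9 8 5 1 / 8 1 4 3 5 2 7 6 9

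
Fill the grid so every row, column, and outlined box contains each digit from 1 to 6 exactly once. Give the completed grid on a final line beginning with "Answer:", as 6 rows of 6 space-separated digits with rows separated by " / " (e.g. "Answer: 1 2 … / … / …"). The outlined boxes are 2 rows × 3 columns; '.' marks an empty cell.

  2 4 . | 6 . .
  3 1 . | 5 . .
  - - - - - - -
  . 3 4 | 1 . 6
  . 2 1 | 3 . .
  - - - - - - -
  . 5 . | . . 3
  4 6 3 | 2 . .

Step 1. [r5c5∈{1,4,6}] row 5 places 6 nowhere but r5c5 ⇒ r5c5=6.
Step 2. [r3c5∈{2,5}] in row 3, 2 fits only at r3c5, so r3c5=2.
Step 3. [r1c6∈{1}] nothing but 1 survives at r1c6 ⇒ r1c6=1.
Step 4. [r6c6∈{5}] r6c6 has the single candidate 5. So r6c6=5.
Step 5. [r4c5∈{4,5}] in col 5, 5 fits only at r4c5 ⇒ r4c5=5.
Step 6. [r2c6∈{2,4}] across row 2, 2 lands solely at r2c6 ⇒ r2c6=2.
Step 7. [r5c4∈{4}] only 4 remains possible at r5c4. So r5c4=4.
Step 8. [r6c5∈{1}] r6c5 is down to just 1, so r6c5=1.
Step 9. [r2c5∈{4}] nothing but 4 survives at r2c5. So r2c5=4.
Step 10. [r4c6∈{4}] only 4 remains possible at r4c6 ⇒ r4c6=4.
Step 11. [r2c3∈{6}] nothing but 6 survives at r2c3, so r2c3=6.
Step 12. [r1c3∈{5}] nothing but 5 survives at r1c3, so r1c3=5.
Step 13. [r1c5∈{3}] r1c5 has the single candidate 3. So r1c5=3.
Step 14. [r3c1∈{5}] only 5 remains possible at r3c1. So r3c1=5.
Step 15. [r5c3∈{2}] r5c3 is down to just 2, so r5c3=2.
Step 16. [r5c1∈{1}] r5c1 has the single candidate 1 ⇒ r5c1=1.
Step 17. [r4c1∈{6}] r4c1's peers cover all but 6 ⇒ r4c1=6.

Answer: 2 4 5 6 3 1 / 3 1 6 5 4 2 / 5 3 4 1 2 6 / 6 2 1 3 5 4 / 1 5 2 4 6 3 / 4 6 3 2 1 5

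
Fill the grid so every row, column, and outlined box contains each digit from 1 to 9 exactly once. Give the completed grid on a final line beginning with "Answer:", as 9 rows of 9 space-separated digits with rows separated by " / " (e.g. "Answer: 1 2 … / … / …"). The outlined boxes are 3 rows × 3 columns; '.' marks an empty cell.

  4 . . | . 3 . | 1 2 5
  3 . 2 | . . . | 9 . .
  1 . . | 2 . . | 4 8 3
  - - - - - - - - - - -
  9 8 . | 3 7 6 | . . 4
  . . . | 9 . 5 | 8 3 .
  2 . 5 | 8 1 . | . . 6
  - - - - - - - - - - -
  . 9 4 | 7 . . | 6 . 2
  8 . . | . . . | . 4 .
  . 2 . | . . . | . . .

Step 1. [r1c4∈{6}] only 6 remains possible at r1c4 ⇒ r1c4=6.
Step 2. [r1c2∈{7}] r1c2's peers cover all but 7. So r1c2=7.
Step 3. [r4c3∈{1}] nothing but 1 survives at r4c3 ⇒ r4c3=1.
Step 4. [r8c2∈{1,3,5,6}] in col 2, 1 fits only at r8c2, so r8c2=1.
Step 5. [r8c4∈{5}] r8c4's peers cover all but 5, so r8c4=5.
Step 6. [r2c9∈{7}] r2c9 has the single candidate 7 ⇒ r2c9=7.
Step 7. [r8c9∈{9}] only 9 remains possible at r8c9, so r8c9=9.
Step 8. [r6c6∈{4}] r6c6's peers cover all but 4. So r6c6=4.
Step 9. [r7c6∈{1,3,8}] row 7 places 3 nowhere but r7c6 ⇒ r7c6=3.
Step 10. [r4c8∈{5}] r4c8's peers cover all but 5. So r4c8=5.
Step 11. [r9c7∈{3,5,7}] col 7 places 5 nowhere but r9c7. So r9c7=5.
Step 12. [r7c5∈{8}] nothing but 8 survives at r7c5. So r7c5=8.
Step 13. [r9c3∈{3,6,7}] across row 9, 3 lands solely at r9c3. So r9c3=3.
Step 14. [r6c7∈{7}] r6c7 has the single candidate 7, so r6c7=7.
Step 15. [r8c3∈{6,7}] 7 has one home in row 8: r8c3 ⇒ r8c3=7.
Step 16. [r5c3∈{6}] r5c3's peers cover all but 6, so r5c3=6.
Step 17. [r3c3∈{9}] nothing but 9 survives at r3c3. So r3c3=9.
Step 18. [r9c5∈{4,6,9}] across col 5, 9 lands solely at r9c5 ⇒ r9c5=9.
Step 19. [r9c6∈{1}] r9c6 has the single candidate 1, so r9c6=1.
Step 20. [r3c5∈{5}] r3c5 has the single candidate 5 ⇒ r3c5=5.
Step 21. [r8c6∈{2}] r8c6 is down to just 2, so r8c6=2.
Step 22. [r2c2∈{5,6}] r2c2 is the only open cell in row 2 admitting 5, so r2c2=5.
Step 23. [r9c4∈{4}] r9c4's peers cover all but 4 ⇒ r9c4=4.
Step 24. [r1c3∈{8}] r1c3 has the single candidate 8, so r1c3=8.
Step 25. [r6c8∈{9}] only 9 remains possible at r6c8. So r6c8=9.
Step 26. [r5c9∈{1}] r5c9's peers cover all but 1, so r5c9=1.
Step 27. [r6c2∈{3}] nothing but 3 survives at r6c2. So r6c2=3.
Step 28. [r9c9∈{8}] r9c9 has the single candidate 8. So r9c9=8.
Step 29. [r4c7∈{2}] r4c7 is down to just 2. So r4c7=2.
Step 30. [r5c2∈{4}] r5c2 is down to just 4 ⇒ r5c2=4.
Step 31. [r9c8∈{7}] r9c8's peers cover all but 7, so r9c8=7.
Step 32. [r2c6∈{8}] only 8 remains possible at r2c6. So r2c6=8.
Step 33. [r2c5∈{4}] nothing but 4 survives at r2c5. So r2c5=4.
Step 34. [r2c8∈{6}] nothing but 6 survives at r2c8, so r2c8=6.
Step 35. [r7c8∈{1}] only 1 remains possible at r7c8, so r7c8=1.
Step 36. [r7c1∈{5}] r7c1 has the single candidate 5 ⇒ r7c1=5.
Step 37. [r5c1∈{7}] r5c1's peers cover all but 7, so r5c1=7.
Step 38. [r1c6∈{9}] r1c6 is down to just 9, so r1c6=9.
Step 39. [r3c6∈{7}] only 7 remains possible at r3c6, so r3c6=7.
Step 40. [r5c5∈{2}] r5c5 is down to just 2 ⇒ r5c5=2.
Step 41. [r3c2∈{6}] r3c2 has the single candidate 6, so r3c2=6.
Step 42. [r2c4∈{1}] r2c4's peers cover all but 1. So r2c4=1.
Step 43. [r9c1∈{6}] r9c1's peers cover all but 6, so r9c1=6.
Step 44. [r8c7∈{3}] only 3 remains possible at r8c7, so r8c7=3.
Step 45. [r8c5∈{6}] r8c5 has the single candidate 6. So r8c5=6.

Answer: 4 7 8 6 3 9 1 2 5 / 3 5 2 1 4 8 9 6 7 / 1 6 9 2 5 7 4 8 3 / 9 8 1 3 7 6 2 5 4 / 7 4 6 9 2 5 8 3 1 / 2 3 5 8 1 4 7 9 6 / 5 9 4 7 8 3 6 1 2 / 8 1 7 5 6 2 3 4 9 / 6 2 3 4 9 1 5 7 8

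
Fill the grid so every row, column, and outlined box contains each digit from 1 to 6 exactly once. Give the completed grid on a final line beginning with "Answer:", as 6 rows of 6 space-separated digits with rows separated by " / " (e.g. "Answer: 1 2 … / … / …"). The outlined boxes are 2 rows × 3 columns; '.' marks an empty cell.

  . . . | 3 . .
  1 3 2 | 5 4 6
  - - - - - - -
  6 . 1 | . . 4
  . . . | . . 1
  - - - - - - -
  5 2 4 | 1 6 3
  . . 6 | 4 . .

Step 1. [r3c2∈{5}] r3c2's peers cover all but 5 ⇒ r3c2=5.
Step 2. [r4c1∈{2,3,4}] col 1 places 2 nowhere but r4c1 ⇒ r4c1=2.
Step 3. [r6c6∈{2,5}] col 6 places 5 nowhere but r6c6 ⇒ r6c6=5.
Step 4. [r6c5∈{2}] r6c5 has the single candidate 2 ⇒ r6c5=2.
Step 5. [r1c1∈{4}] r1c1's peers cover all but 4. So r1c1=4.
Step 6. [r4c3∈{3}] r4c3 has the single candidate 3 ⇒ r4c3=3.
Step 7. [r6c1∈{3}] r6c1's peers cover all but 3. So r6c1=3.
Step 8. [r1c2∈{6}] only 6 remains possible at r1c2 ⇒ r1c2=6.
Step 9. [r3c4∈{2}] r3c4 has the single candidate 2. So r3c4=2.
Step 10. [r1c5∈{1}] nothing but 1 survives at r1c5. So r1c5=1.
Step 11. [r1c6∈{2}] r1c6 is down to just 2 ⇒ r1c6=2.
Step 12. [r6c2∈{1}] only 1 remains possible at r6c2. So r6c2=1.
Step 13. [r4c5∈{5}] r4c5 has the single candidate 5 ⇒ r4c5=5.
Step 14. [r4c4∈{6}] r4c4 has the single candidate 6, so r4c4=6.
Step 15. [r1c3∈{5}] r1c3 is down to just 5. So r1c3=5.
Step 16. [r4c2∈{4}] r4c2's peers cover all but 4. So r4c2=4.
Step 17. [r3c5∈{3}] r3c5's peers cover all but 3. So r3c5=3.

Answer: 4 6 5 3 1 2 / 1 3 2 5 4 6 / 6 5 1 2 3 4 / 2 4 3 6 5 1 / 5 2 4 1 6 3 / 3 1 6 4 2 5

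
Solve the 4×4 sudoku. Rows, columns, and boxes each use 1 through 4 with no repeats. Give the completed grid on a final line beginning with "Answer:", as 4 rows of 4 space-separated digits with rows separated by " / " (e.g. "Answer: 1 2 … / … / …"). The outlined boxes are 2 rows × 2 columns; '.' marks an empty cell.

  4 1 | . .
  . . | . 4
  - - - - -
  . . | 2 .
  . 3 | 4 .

Step 1. [r4c1∈{1,2}] r4c1 is the only open cell in row 4 admitting 2 ⇒ r4c1=2.
Step 2. [r1c3∈{3}] r1c3's peers cover all but 3 ⇒ r1c3=3.
Step 3. [r3c1∈{1}] r3c1 has the single candidate 1, so r3c1=1.
Step 4. [r4c4∈{1}] r4c4 is down to just 1 ⇒ r4c4=1.
Step 5. [r2c2∈{2}] r2c2 is down to just 2. So r2c2=2.
Step 6. [r1c4∈{2}] r1c4 has the single candidate 2. So r1c4=2.
Step 7. [r3c2∈{4}] r3c2 has the single candidate 4 ⇒ r3c2=4.
Step 8. [r2c1∈{3}] nothing but 3 survives at r2c1, so r2c1=3.
Step 9. [r2c3∈{1}] nothing but 1 survives at r2c3 ⇒ r2c3=1.
Step 10. [r3c4∈{3}] r3c4 is down to just 3 ⇒ r3c4=3.

Answer: 4 1 3 2 / 3 2 1 4 / 1 4 2 3 / 2 3 4 1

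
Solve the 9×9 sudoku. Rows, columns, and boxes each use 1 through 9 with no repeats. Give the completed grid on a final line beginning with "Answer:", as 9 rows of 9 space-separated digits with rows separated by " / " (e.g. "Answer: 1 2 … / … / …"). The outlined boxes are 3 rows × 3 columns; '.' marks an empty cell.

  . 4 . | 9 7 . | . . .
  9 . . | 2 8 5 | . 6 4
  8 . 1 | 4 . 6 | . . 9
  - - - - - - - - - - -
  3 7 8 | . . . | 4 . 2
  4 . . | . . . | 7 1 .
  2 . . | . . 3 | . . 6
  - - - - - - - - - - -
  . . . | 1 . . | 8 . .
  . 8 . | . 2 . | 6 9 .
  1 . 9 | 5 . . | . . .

Step 1. [r6c3∈{5}] nothing but 5 survives at r6c3. So r6c3=5.
Step 2. [r2c2∈{3}] r2c2 is down to just 3, so r2c2=3.
Step 3. [r5c9∈{3,5,8}] 3 has one home in row 5: r5c9 ⇒ r5c9=3.
Step 4. [r5c3∈{6}] nothing but 6 survives at r5c3 ⇒ r5c3=6.
Step 5. [r9c9∈{7}] nothing but 7 survives at r9c9, so r9c9=7.
Step 6. [r7c9∈{5}] r7c9 has the single candidate 5 ⇒ r7c9=5.
Step 7. [r1c3∈{2}] r1c3 is down to just 2, so r1c3=2.
Step 8. [r3c5∈{3}] r3c5's peers cover all but 3. So r3c5=3.
Step 9. [r6c5∈{1,4,9}] r6c5 is the only open cell in row 6 admitting 4. So r6c5=4.
Step 10. [r4c5∈{1,5,6,9}] 1 has one home in col 5: r4c5, so r4c5=1.
Step 11. [r4c6∈{9}] r4c6 has the single candidate 9 ⇒ r4c6=9.
Step 12. [r3c2∈{5}] nothing but 5 survives at r3c2 ⇒ r3c2=5.
Step 13. [r1c7∈{1,3,5}] 5 has one home in col 7: r1c7. So r1c7=5.
Step 14. [r1c8∈{3,8}] across row 1, 3 lands solely at r1c8. So r1c8=3.
Step 15. [r7c3∈{3,4,7}] row 7 places 3 nowhere but r7c3. So r7c3=3.
Step 16. [r9c6∈{4,8}] in row 9, 8 fits only at r9c6, so r9c6=8.
Step 17. [r3c7∈{2}] only 2 remains possible at r3c7. So r3c7=2.
Step 18. [r6c4∈{7,8}] across row 6, 7 lands solely at r6c4 ⇒ r6c4=7.
Step 19. [r8c3∈{4,7}] r8c3 is the only open cell in col 3 admitting 4. So r8c3=4.
Step 20. [r8c6∈{7}] r8c6 has the single candidate 7. So r8c6=7.
Step 21. [r9c5∈{6}] r9c5's peers cover all but 6, so r9c5=6.
Step 22. [r9c8∈{2,4}] in row 9, 4 fits only at r9c8 ⇒ r9c8=4.
Step 23. [r7c2∈{2,6}] across col 2, 6 lands solely at r7c2 ⇒ r7c2=6.
Step 24. [r2c7∈{1}] only 1 remains possible at r2c7. So r2c7=1.
Step 25. [r6c2∈{1,9}] r6c2 is the only open cell in row 6 admitting 1. So r6c2=1.
Step 26. [r1c6∈{1}] nothing but 1 survives at r1c6. So r1c6=1.
Step 27. [r8c1∈{5}] r8c1's peers cover all but 5 ⇒ r8c1=5.
Step 28. [r7c5∈{9}] nothing but 9 survives at r7c5 ⇒ r7c5=9.
Step 29. [r1c9∈{8}] only 8 remains possible at r1c9, so r1c9=8.
Step 30. [r2c3∈{7}] r2c3 has the single candidate 7 ⇒ r2c3=7.
Step 31. [r4c4∈{6}] nothing but 6 survives at r4c4. So r4c4=6.
Step 32. [r5c2∈{9}] r5c2 has the single candidate 9 ⇒ r5c2=9.
Step 33. [r9c2∈{2}] nothing but 2 survives at r9c2, so r9c2=2.
Step 34. [r7c1∈{7}] r7c1's peers cover all but 7. So r7c1=7.
Step 35. [r5c5∈{5}] r5c5 has the single candidate 5. So r5c5=5.
Step 36. [r9c7∈{3}] r9c7 is down to just 3 ⇒ r9c7=3.
Step 37. [r5c4∈{8}] r5c4 is down to just 8 ⇒ r5c4=8.
Step 38. [r8c4∈{3}] r8c4 has the single candidate 3, so r8c4=3.
Step 39. [r7c6∈{4}] r7c6 is down to just 4, so r7c6=4.
Step 40. [r7c8∈{2}] only 2 remains possible at r7c8. So r7c8=2.
Step 41. [r3c8∈{7}] r3c8 is down to just 7. So r3c8=7.
Step 42. [r4c8∈{5}] r4c8 is down to just 5, so r4c8=5.
Step 43. [r1c1∈{6}] nothing but 6 survives at r1c1. So r1c1=6.
Step 44. [r6c8∈{8}] nothing but 8 survives at r6c8, so r6c8=8.
Step 45. [r5c6∈{2}] only 2 remains possible at r5c6, so r5c6=2.
Step 46. [r8c9∈{1}] r8c9's peers cover all but 1 ⇒ r8c9=1.
Step 47. [r6c7∈{9}] r6c7 has the single candidate 9 ⇒ r6c7=9.

Answer: 6 4 2 9 7 1 5 3 8 / 9 3 7 2 8 5 1 6 4 / 8 5 1 4 3 6 2 7 9 / 3 7 8 6 1 9 4 5 2 / 4 9 6 8 5 2 7 1 3 / 2 1 5 7 4 3 9 8 6 / 7 6 3 1 9 4 8 2 5 / 5 8 4 3 2 7 6 9 1 / 1 2 9 5 6 8 3 4 7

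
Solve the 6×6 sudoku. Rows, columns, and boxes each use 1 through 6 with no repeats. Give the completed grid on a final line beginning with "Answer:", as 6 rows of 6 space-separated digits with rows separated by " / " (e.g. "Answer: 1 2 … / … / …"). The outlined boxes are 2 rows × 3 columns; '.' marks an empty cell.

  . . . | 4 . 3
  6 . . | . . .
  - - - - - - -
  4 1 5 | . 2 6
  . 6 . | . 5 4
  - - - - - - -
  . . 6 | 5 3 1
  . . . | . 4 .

Step 1. [r5c1∈{2}] r5c1 is down to just 2 ⇒ r5c1=2.
Step 2. [r2c3∈{1,2,3,4}] across col 3, 4 lands solely at r2c3. So r2c3=4.
Step 3. [r2c2∈{2,3,5}] in row 2, 3 fits only at r2c2 ⇒ r2c2=3.
Step 4. [r4c1∈{3}] r4c1 is down to just 3. So r4c1=3.
Step 5. [r1c2∈{2,5}] 2 has one home in col 2: r1c2 ⇒ r1c2=2.
Step 6. [r1c3∈{1}] nothing but 1 survives at r1c3. So r1c3=1.
Step 7. [r6c6∈{2}] r6c6 has the single candidate 2, so r6c6=2.
Step 8. [r2c4∈{1,2}] across row 2, 2 lands solely at r2c4 ⇒ r2c4=2.
Step 9. [r1c1∈{5}] only 5 remains possible at r1c1, so r1c1=5.
Step 10. [r6c4∈{6}] r6c4 is down to just 6. So r6c4=6.
Step 11. [r2c5∈{1}] only 1 remains possible at r2c5, so r2c5=1.
Step 12. [r1c5∈{6}] only 6 remains possible at r1c5, so r1c5=6.
Step 13. [r6c3∈{3}] nothing but 3 survives at r6c3, so r6c3=3.
Step 14. [r6c1∈{1}] r6c1's peers cover all but 1, so r6c1=1.
Step 15. [r2c6∈{5}] nothing but 5 survives at r2c6, so r2c6=5.
Step 16. [r5c2∈{4}] r5c2's peers cover all but 4, so r5c2=4.
Step 17. [r6c2∈{5}] r6c2 has the single candidate 5, so r6c2=5.
Step 18. [r4c4∈{1}] nothing but 1 survives at r4c4 ⇒ r4c4=1.
Step 19. [r3c4∈{3}] nothing but 3 survives at r3c4. So r3c4=3.
Step 20. [r4c3∈{2}] r4c3 has the single candidate 2 ⇒ r4c3=2.

Answer: 5 2 1 4 6 3 / 6 3 4 2 1 5 / 4 1 5 3 2 6 / 3 6 2 1 5 4 / 2 4 6 5 3 1 / 1 5 3 6 4 2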